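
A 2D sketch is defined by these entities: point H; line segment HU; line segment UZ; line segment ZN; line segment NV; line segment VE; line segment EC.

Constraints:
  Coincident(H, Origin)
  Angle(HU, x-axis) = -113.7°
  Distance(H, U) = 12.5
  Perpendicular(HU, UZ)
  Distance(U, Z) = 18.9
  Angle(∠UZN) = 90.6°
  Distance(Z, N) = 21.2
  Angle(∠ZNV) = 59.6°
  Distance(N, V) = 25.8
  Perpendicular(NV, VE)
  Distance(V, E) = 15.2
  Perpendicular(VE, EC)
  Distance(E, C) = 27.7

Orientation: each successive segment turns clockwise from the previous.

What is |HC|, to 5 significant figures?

28.546

The perpendicularity gives VE at right angles to NV, so VE runs at -143.50°; with |VE| = 15.2, E = (-10.885, -14.130). VE is perpendicular to EC, so EC runs at 126.50°; with |EC| = 27.7, C = (-27.362, 8.1373). Then |HC| = |C − H| = 28.546.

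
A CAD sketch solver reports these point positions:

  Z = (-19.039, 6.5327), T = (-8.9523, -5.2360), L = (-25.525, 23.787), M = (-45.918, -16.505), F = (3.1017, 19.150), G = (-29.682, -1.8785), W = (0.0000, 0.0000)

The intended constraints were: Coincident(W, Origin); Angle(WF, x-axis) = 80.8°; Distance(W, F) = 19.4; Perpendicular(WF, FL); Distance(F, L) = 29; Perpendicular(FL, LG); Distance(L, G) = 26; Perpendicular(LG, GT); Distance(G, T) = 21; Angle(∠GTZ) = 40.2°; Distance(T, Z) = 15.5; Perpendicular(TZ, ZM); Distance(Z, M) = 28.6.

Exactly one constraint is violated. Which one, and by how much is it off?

Distance(Z, M) = 28.6 — off by 6.80.

W = (0.00, 0.00) ✓; WF at 80.80° ✓; |WF| = 19.40 ✓; ∠(WF, FL) = 90.00° ✓; |FL| = 29.00 ✓; ∠(FL, LG) = 90.00° ✓; |LG| = 26.00 ✓; ∠(LG, GT) = 90.00° ✓; |GT| = 21.00 ✓; ∠GTZ = 40.20° ✓; |TZ| = 15.50 ✓; ∠(TZ, ZM) = 90.00° ✓; |ZM| = 35.40 ✗.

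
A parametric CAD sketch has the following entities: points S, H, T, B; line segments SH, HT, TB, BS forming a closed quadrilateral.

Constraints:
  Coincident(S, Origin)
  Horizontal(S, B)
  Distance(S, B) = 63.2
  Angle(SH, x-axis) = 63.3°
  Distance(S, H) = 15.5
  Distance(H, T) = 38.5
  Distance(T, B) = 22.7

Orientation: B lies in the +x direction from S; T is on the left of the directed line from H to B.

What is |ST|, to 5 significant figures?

47.619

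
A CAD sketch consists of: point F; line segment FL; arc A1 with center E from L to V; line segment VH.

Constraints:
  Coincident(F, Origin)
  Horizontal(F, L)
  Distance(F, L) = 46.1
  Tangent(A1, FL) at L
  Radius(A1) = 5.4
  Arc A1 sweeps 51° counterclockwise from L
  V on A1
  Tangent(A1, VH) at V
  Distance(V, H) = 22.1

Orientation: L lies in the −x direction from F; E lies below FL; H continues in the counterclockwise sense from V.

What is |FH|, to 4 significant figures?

67.01

F is at the origin; FL is horizontal with |FL| = 46.1 and L on the −x side, so L = (-46.10, 0.000). A1 meets FL tangentially, so EL is at right angles to FL, so E = L + (0, -5.4) = (-46.10, -5.400). On A1, L sits at bearing 90° from E; a 51° counterclockwise sweep puts V at bearing 141°, so V = E + 5.4·(cos 141°, sin 141°) = (-50.30, -2.002). The tangent condition forces EV to be normal to VH, so VH runs along (−sin 141°, cos 141°); with |VH| = 22.1, H = (-64.20, -19.18). Then |FH| = |H − F| = 67.01.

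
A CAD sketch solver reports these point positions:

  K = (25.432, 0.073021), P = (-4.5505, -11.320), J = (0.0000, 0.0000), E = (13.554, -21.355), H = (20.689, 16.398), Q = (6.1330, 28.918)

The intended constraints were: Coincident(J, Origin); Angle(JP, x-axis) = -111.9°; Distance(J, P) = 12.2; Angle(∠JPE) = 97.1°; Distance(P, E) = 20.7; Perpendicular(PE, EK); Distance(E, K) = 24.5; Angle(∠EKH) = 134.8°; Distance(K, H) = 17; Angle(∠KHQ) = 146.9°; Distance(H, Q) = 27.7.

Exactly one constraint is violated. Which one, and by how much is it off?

Distance(H, Q) = 27.7 — off by 8.50.

J = (0.00, 0.00) ✓; JP at -111.9° ✓; |JP| = 12.20 ✓; ∠JPE = 97.10° ✓; |PE| = 20.70 ✓; ∠(PE, EK) = 90.00° ✓; |EK| = 24.50 ✓; ∠EKH = 134.8° ✓; |KH| = 17.00 ✓; ∠KHQ = 146.9° ✓; |HQ| = 19.20 ✗.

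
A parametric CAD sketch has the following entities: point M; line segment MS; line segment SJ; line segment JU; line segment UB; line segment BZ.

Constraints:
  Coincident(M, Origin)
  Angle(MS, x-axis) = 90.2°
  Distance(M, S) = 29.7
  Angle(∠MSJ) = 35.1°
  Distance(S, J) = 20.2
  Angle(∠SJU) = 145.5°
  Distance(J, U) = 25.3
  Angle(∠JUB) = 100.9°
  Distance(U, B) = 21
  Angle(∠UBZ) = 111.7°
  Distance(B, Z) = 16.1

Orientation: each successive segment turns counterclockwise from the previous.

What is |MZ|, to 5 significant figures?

17.743

∠JUB = 100.9° gives UB at -11.300° from the x-axis; with |UB| = 21.0, B = (8.7553, -16.282). ∠UBZ = 111.7° gives BZ at 57.000° from the x-axis; with |BZ| = 16.1, Z = (17.524, -2.7789). Then |MZ| = |Z − M| = 17.743.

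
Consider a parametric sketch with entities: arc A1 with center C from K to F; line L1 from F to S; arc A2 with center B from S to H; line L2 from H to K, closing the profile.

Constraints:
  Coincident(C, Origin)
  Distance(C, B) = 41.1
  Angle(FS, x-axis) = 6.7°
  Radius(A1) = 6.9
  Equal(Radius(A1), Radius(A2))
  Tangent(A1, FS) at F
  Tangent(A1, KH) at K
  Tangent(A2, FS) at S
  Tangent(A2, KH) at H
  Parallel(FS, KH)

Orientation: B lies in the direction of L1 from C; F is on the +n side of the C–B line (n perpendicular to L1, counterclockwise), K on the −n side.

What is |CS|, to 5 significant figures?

41.675

The slot axis is L1's direction at 6.7°, so u = (cos 6.7°, sin 6.7°) = (0.99317, 0.11667) and n = (−sin 6.7°, cos 6.7°) = (-0.11667, 0.99317). C is at the origin and B lies 41.1 along u from C, so B = 41.1·u = (40.819, 4.7952). Tangency of A1 to both parallel lines with radius 6.9 puts F and K at C ± 6.9·n: F = (-0.80503, 6.8529), K = (0.80503, -6.8529). Equal radii place S and H the same way about B: S = B + 6.9·n = (40.014, 11.648), H = B − 6.9·n = (41.624, -2.0577). Then |CS| = |S − C| = 41.675.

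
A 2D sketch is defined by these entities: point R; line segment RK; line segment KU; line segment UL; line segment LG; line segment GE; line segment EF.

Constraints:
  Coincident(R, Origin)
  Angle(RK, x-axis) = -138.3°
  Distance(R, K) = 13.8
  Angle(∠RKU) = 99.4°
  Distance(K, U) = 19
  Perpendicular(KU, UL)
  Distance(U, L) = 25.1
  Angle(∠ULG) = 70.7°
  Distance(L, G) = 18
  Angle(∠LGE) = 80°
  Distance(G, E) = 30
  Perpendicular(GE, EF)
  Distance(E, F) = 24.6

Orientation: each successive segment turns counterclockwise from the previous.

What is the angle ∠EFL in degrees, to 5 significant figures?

75.653°

∠LGE = 80.0° gives GE at -118.40° from the x-axis; with |GE| = 30.0, E = (-7.3100, -27.037). GE ⟂ EF, so EF runs at -28.400°; with |EF| = 24.6, F = (14.329, -38.737). Then cos ∠EFL = FE·FL / (|FE||FL|), giving 75.653°.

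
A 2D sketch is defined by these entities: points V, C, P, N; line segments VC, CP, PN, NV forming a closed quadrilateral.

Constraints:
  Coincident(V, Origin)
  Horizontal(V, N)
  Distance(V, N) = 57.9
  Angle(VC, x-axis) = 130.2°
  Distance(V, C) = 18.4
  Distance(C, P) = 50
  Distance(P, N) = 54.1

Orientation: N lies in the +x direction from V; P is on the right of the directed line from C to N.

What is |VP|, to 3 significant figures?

32.1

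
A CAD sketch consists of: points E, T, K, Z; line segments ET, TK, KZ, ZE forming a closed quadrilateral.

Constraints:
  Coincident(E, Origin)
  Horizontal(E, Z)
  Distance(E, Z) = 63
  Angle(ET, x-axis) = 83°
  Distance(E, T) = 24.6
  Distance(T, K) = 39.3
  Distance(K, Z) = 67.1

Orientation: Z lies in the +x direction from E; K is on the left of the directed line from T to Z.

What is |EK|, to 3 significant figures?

61.9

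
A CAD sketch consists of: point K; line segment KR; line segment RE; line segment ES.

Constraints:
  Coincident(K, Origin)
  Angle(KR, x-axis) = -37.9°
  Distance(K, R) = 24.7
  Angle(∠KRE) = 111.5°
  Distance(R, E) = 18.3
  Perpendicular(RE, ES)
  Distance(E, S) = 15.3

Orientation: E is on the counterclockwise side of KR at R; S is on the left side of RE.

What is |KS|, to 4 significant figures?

28.41

K is at the origin; KR runs at -37.9° with length 24.7, so R = 24.7·(cos -37.9°, sin -37.9°) = (19.49, -15.17). ∠KRE = 111.5°, so RE runs at -37.9° + (180° − 111.5°) = 30.60° from the x-axis; with |RE| = 18.3, E = R + 18.3·(cos 30.60°, sin 30.60°) = (35.24, -5.857). The perpendicularity gives ES at right angles to RE; with |ES| = 15.3 on the left of RE, S = E + 15.3·(-0.5090, 0.8607) = (27.45, 7.312). Then |KS| = |S − K| = 28.41.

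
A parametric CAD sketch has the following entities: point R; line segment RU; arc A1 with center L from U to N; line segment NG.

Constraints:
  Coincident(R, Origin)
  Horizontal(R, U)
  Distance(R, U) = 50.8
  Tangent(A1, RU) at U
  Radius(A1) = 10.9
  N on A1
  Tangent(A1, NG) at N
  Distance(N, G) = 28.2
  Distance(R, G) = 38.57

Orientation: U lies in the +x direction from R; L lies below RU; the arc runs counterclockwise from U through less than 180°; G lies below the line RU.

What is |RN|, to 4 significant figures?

42.00

R is at the origin; R and U share the same y with |RU| = 50.8 and U on the +x side, so U = (50.80, 0.000). Since A1 is tangent to RU there, LU ⟂ RU, so L = U + (0, -10.9) = (50.80, -10.90). Since LN ⟂ NG (tangency), |LG| = √(10.9² + 28.2²) = 30.23 regardless of where N sits on A1. So G lies on both circle(R, 38.57) and circle(L, 30.23); the below-RU intersection is G = (26.13, -28.37). N is the foot of the tangent from G: N = (41.72, -4.874).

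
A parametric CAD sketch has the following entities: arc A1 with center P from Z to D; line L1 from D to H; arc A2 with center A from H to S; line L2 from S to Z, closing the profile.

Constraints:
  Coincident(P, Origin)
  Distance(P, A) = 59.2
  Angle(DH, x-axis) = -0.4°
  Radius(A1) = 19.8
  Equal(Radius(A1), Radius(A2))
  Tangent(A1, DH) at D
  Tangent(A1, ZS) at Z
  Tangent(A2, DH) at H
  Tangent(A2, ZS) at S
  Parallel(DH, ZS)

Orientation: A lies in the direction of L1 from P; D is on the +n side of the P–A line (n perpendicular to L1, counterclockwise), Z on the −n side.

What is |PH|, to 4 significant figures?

62.42

Tangency of A1 to both parallel lines with radius 19.8 puts D and Z at P ± 19.8·n: D = (0.1382, 19.80), Z = (-0.1382, -19.80). Equal radii place H and S the same way about A: H = A + 19.8·n = (59.34, 19.39), S = A − 19.8·n = (59.06, -20.21). Then |PH| = |H − P| = 62.42.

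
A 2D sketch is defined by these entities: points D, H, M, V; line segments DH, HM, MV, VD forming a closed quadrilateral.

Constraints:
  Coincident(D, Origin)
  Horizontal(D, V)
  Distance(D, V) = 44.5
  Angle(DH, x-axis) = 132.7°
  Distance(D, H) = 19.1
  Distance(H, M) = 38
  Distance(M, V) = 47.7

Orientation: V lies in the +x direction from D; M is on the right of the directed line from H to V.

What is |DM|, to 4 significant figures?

21.10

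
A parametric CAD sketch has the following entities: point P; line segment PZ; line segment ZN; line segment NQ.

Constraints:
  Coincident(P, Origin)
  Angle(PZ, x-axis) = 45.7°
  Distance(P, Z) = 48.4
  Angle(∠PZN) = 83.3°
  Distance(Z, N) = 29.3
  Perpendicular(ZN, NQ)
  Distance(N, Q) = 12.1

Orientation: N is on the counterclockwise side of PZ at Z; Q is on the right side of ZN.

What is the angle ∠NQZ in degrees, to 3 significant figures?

67.6°

P is at the origin; PZ runs at 45.7° with length 48.4, so Z = 48.4·(cos 45.7°, sin 45.7°) = (33.8, 34.6). ∠PZN = 83.3°, so ZN runs at 45.7° + (180° − 83.3°) = 142° from the x-axis; with |ZN| = 29.3, N = Z + 29.3·(cos 142°, sin 142°) = (10.6, 52.5). ZN is perpendicular to NQ; with |NQ| = 12.1 on the right of ZN, Q = N + 12.1·(0.610, 0.792) = (18.0, 62.1). Then cos ∠NQZ = QN·QZ / (|QN||QZ|), giving 67.6°.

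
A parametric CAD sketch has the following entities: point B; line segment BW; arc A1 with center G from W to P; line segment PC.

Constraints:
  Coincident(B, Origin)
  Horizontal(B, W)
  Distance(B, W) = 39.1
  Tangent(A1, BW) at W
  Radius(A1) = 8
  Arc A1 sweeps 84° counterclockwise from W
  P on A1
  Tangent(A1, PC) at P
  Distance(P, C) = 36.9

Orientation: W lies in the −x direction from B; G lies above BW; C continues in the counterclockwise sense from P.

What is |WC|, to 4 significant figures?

45.42

On A1, W sits at bearing -90° from G; an 84° counterclockwise sweep puts P at bearing -6°, so P = G + 8.0·(cos -6°, sin -6°) = (-31.14, 7.164). Tangency of A1 to PC means the radius GP is perpendicular to PC, so PC runs along (−sin -6°, cos -6°); with |PC| = 36.9, C = (-27.29, 43.86). Then |WC| = |C − W| = 45.42.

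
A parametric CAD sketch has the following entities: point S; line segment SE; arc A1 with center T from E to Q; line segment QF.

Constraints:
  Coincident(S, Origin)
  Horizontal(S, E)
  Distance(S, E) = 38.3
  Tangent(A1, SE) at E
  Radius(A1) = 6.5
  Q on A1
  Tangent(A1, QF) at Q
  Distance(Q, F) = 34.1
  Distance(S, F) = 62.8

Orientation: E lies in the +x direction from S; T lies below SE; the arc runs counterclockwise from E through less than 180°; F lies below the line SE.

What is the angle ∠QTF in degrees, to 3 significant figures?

79.2°

S is at the origin; S and E share the same y with |SE| = 38.3 and E on the +x side, so E = (38.3, 0.00). The tangent condition forces TE to be normal to SE, so T = E + (0, -6.5) = (38.3, -6.50). Since TQ ⟂ QF (tangency), |TF| = √(6.5² + 34.1²) = 34.7 regardless of where Q sits on A1. So F lies on both circle(S, 62.8) and circle(T, 34.7); the below-SE intersection is F = (48.7, -39.6). Q is the foot of the tangent from F: Q = (32.6, -9.58).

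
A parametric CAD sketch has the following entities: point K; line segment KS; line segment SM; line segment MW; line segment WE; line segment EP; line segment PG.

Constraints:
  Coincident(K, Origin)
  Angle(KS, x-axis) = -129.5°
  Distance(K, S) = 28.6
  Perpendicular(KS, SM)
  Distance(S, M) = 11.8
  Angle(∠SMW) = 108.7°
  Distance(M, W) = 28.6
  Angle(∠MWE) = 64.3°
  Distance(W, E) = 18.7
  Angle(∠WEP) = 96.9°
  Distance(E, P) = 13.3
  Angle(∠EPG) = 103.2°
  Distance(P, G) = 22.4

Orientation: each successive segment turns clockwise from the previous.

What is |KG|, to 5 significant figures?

32.853

∠WEP = 96.9° gives EP at -129.60° from the x-axis; with |EP| = 13.3, P = (-12.746, -11.639). ∠EPG = 103.2° gives PG at 153.60° from the x-axis; with |PG| = 22.4, G = (-32.810, -1.6792). Then |KG| = |G − K| = 32.853.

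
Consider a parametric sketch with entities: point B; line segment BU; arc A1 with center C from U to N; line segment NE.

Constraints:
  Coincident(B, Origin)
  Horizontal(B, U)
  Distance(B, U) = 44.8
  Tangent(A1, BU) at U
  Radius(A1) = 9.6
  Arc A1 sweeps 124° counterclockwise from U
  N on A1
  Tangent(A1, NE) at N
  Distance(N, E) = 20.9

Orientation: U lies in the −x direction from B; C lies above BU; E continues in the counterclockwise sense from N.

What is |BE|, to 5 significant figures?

58.292

B is at the origin; BU is horizontal with |BU| = 44.8 and U on the −x side, so U = (-44.800, 0.0000). Tangency of A1 to BU means the radius CU is perpendicular to BU, so C = U + (0, 9.6) = (-44.800, 9.6000). On A1, U sits at bearing -90° from C; a 124° counterclockwise sweep puts N at bearing 34°, so N = C + 9.6·(cos 34°, sin 34°) = (-36.841, 14.968). Since A1 is tangent to NE there, CN ⟂ NE, so NE runs along (−sin 34°, cos 34°); with |NE| = 20.9, E = (-48.528, 32.295). Then |BE| = |E − B| = 58.292.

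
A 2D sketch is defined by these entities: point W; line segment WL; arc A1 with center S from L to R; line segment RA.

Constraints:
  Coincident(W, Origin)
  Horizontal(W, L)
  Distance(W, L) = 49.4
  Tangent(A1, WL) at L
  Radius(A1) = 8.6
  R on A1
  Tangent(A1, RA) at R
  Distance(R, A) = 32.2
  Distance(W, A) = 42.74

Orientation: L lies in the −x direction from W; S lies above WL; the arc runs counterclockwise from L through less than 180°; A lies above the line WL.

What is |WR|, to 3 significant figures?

42.0

W is at the origin; W and L share the same y with |WL| = 49.4 and L on the −x side, so L = (-49.4, 0.00). The tangent condition forces SL to be normal to WL, so S = L + (0, 8.6) = (-49.4, 8.60). Since SR ⟂ RA (tangency), |SA| = √(8.6² + 32.2²) = 33.3 regardless of where R sits on A1. So A lies on both circle(W, 42.74) and circle(S, 33.3); the above-WL intersection is A = (-26.9, 33.2). R is the foot of the tangent from A: R = (-41.8, 4.63).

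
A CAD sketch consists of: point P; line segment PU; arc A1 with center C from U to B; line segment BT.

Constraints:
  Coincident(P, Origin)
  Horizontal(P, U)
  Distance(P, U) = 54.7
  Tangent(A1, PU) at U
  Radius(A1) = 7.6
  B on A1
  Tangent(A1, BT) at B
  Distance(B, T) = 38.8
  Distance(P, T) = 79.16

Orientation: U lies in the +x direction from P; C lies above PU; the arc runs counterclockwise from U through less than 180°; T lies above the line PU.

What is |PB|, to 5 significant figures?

62.699

P is at the origin; PU is horizontal with |PU| = 54.7 and U on the +x side, so U = (54.700, 0.0000). The tangent condition forces CU to be normal to PU, so C = U + (0, 7.6) = (54.700, 7.6000). Since CB ⟂ BT (tangency), |CT| = √(7.6² + 38.8²) = 39.537 regardless of where B sits on A1. So T lies on both circle(P, 79.16) and circle(C, 39.537); the above-PU intersection is T = (64.490, 45.906). B is the foot of the tangent from T: B = (62.288, 7.1687).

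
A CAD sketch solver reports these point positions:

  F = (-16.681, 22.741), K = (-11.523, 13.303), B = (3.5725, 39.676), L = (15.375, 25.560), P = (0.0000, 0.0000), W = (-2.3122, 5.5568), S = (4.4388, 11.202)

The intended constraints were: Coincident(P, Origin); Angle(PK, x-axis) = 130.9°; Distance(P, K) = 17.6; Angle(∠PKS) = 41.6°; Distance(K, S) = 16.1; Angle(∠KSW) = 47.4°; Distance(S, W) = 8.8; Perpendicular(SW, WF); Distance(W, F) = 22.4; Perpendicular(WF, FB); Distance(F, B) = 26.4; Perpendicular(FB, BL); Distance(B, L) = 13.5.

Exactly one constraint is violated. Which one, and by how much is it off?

Distance(B, L) = 13.5 — off by 4.90.

P = (0.00, 0.00) ✓; PK at 130.9° ✓; |PK| = 17.60 ✓; ∠PKS = 41.60° ✓; |KS| = 16.10 ✓; ∠KSW = 47.40° ✓; |SW| = 8.800 ✓; ∠(SW, WF) = 90.00° ✓; |WF| = 22.40 ✓; ∠(WF, FB) = 90.00° ✓; |FB| = 26.40 ✓; ∠(FB, BL) = 90.00° ✓; |BL| = 18.40 ✗.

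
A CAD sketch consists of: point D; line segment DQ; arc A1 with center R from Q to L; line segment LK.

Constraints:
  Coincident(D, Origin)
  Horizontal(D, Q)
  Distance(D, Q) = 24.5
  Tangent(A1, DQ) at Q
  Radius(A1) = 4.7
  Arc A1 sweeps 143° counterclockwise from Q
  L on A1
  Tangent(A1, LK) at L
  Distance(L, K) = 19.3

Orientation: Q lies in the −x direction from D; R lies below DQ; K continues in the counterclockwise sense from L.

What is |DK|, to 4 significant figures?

23.34

On A1, Q sits at bearing 90° from R; a 143° counterclockwise sweep puts L at bearing 233°, so L = R + 4.7·(cos 233°, sin 233°) = (-27.33, -8.454). A1 meets LK tangentially, so RL is at right angles to LK, so LK runs along (−sin 233°, cos 233°); with |LK| = 19.3, K = (-11.91, -20.07). Then |DK| = |K − D| = 23.34.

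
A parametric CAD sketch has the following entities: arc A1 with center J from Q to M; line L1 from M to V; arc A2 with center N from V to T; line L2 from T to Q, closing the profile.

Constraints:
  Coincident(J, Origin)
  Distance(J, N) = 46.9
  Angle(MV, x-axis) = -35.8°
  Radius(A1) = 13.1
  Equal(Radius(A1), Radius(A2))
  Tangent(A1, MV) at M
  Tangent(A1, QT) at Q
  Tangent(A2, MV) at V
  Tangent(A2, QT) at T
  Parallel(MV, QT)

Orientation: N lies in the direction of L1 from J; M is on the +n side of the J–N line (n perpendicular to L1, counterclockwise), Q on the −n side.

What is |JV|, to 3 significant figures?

48.7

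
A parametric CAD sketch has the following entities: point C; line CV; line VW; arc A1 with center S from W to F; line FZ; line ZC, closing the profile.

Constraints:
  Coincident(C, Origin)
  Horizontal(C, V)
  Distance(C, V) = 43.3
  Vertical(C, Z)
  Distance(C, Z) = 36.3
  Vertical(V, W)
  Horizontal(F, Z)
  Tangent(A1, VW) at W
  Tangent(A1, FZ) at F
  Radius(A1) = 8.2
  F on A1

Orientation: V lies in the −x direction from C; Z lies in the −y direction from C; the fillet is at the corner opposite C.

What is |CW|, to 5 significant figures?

51.619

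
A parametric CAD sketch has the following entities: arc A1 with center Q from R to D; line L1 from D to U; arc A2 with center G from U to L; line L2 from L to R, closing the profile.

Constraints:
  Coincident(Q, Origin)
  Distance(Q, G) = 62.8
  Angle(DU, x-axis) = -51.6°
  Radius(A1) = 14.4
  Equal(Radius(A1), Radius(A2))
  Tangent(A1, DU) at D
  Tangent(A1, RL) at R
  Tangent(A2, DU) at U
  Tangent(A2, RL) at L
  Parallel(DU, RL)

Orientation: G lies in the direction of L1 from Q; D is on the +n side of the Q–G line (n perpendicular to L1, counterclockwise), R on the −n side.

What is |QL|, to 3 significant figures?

64.4

The slot axis is L1's direction at -51.6°, so u = (cos -51.6°, sin -51.6°) = (0.621, -0.784) and n = (−sin -51.6°, cos -51.6°) = (0.784, 0.621). Q is at the origin and G lies 62.8 along u from Q, so G = 62.8·u = (39.0, -49.2). Tangency of A1 to both parallel lines with radius 14.4 puts D and R at Q ± 14.4·n: D = (11.3, 8.94), R = (-11.3, -8.94). Equal radii place U and L the same way about G: U = G + 14.4·n = (50.3, -40.3), L = G − 14.4·n = (27.7, -58.2). Then |QL| = |L − Q| = 64.4.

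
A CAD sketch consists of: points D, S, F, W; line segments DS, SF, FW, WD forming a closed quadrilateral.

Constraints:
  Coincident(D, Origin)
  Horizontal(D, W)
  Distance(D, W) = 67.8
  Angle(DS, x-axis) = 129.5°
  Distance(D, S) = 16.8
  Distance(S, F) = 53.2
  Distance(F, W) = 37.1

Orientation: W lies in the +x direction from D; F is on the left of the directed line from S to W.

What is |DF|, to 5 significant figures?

48.340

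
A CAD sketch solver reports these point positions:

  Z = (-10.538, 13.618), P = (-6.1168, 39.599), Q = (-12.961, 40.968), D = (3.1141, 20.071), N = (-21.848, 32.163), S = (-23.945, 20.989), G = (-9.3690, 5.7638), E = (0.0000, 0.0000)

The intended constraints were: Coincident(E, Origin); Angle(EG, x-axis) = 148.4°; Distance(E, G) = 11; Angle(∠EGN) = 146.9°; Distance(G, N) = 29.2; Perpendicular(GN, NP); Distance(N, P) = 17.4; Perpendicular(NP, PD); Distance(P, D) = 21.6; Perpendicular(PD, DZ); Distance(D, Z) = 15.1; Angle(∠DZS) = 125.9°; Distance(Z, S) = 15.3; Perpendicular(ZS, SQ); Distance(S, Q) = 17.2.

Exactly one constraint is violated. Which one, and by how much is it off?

Distance(S, Q) = 17.2 — off by 5.60.

E = (0.00, 0.00) ✓; EG at 148.4° ✓; |EG| = 11.00 ✓; ∠EGN = 146.9° ✓; |GN| = 29.20 ✓; ∠(GN, NP) = 90.00° ✓; |NP| = 17.40 ✓; ∠(NP, PD) = 90.00° ✓; |PD| = 21.60 ✓; ∠(PD, DZ) = 90.00° ✓; |DZ| = 15.10 ✓; ∠DZS = 125.9° ✓; |ZS| = 15.30 ✓; ∠(ZS, SQ) = 90.00° ✓; |SQ| = 22.80 ✗.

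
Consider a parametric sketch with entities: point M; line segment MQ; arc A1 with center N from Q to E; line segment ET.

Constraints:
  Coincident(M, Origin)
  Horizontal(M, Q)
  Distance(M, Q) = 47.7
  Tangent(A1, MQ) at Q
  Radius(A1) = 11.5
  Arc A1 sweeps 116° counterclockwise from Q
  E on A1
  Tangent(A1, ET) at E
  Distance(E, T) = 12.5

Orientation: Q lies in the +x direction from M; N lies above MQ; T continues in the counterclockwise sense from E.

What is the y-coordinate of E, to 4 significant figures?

16.54

M is at the origin; M and Q share the same y with |MQ| = 47.7 and Q on the +x side, so Q = (47.70, 0.000). Since A1 is tangent to MQ there, NQ ⟂ MQ, so N = Q + (0, 11.5) = (47.70, 11.50). On A1, Q sits at bearing -90° from N; a 116° counterclockwise sweep puts E at bearing 26°, so E = N + 11.5·(cos 26°, sin 26°) = (58.04, 16.54). So E.y = 16.54.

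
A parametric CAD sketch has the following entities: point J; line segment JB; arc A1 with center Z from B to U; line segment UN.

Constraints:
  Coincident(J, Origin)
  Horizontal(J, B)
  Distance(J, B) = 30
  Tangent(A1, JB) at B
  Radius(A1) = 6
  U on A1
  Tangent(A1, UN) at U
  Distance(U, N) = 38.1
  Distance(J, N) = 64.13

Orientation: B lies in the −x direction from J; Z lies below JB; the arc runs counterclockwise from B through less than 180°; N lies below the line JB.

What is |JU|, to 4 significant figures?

35.58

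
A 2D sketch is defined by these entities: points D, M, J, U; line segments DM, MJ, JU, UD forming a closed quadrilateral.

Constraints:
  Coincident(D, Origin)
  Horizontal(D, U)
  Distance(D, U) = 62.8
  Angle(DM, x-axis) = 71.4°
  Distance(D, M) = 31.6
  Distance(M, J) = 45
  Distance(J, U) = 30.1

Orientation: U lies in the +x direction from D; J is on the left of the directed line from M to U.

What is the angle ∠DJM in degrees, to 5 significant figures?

28.938°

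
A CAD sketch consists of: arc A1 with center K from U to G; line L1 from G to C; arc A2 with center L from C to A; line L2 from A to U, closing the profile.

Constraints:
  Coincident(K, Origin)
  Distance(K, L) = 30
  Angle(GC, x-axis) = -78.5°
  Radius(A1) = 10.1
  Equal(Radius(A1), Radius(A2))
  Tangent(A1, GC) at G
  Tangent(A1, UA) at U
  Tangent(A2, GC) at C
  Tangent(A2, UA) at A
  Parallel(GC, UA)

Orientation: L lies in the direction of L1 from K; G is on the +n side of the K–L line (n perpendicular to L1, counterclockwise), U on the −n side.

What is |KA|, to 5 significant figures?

31.655

The slot axis is L1's direction at -78.5°, so u = (cos -78.5°, sin -78.5°) = (0.19937, -0.97992) and n = (−sin -78.5°, cos -78.5°) = (0.97992, 0.19937). K is at the origin and L lies 30.0 along u from K, so L = 30.0·u = (5.9810, -29.398). Tangency of A1 to both parallel lines with radius 10.1 puts G and U at K ± 10.1·n: G = (9.8972, 2.0136), U = (-9.8972, -2.0136). Equal radii place C and A the same way about L: C = L + 10.1·n = (15.878, -27.384), A = L − 10.1·n = (-3.9162, -31.411). Then |KA| = |A − K| = 31.655.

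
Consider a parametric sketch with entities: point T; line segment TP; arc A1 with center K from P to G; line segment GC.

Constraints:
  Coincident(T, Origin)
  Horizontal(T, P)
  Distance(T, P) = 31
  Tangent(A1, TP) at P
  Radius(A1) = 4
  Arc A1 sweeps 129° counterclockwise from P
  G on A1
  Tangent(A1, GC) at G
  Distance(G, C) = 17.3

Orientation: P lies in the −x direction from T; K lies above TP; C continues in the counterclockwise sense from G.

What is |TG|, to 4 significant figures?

28.64

Tangency of A1 to TP means the radius KP is perpendicular to TP, so K = P + (0, 4) = (-31.00, 4.000). On A1, P sits at bearing -90° from K; a 129° counterclockwise sweep puts G at bearing 39°, so G = K + 4.0·(cos 39°, sin 39°) = (-27.89, 6.517). Then |TG| = |G − T| = 28.64.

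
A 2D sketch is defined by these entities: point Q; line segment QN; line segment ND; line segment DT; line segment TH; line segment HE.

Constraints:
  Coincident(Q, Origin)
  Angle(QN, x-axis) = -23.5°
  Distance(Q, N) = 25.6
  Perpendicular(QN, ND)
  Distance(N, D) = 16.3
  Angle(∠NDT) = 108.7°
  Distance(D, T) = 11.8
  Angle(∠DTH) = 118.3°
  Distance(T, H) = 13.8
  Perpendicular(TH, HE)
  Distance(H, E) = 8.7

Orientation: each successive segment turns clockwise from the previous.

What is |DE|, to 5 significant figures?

19.468

∠DTH = 118.3° gives TH at 113.50° from the x-axis; with |TH| = 13.8, H = (-0.28422, -11.513). TH ⟂ HE, so HE runs at 23.500°; with |HE| = 8.7, E = (7.6942, -8.0441). Then |DE| = |E − D| = 19.468.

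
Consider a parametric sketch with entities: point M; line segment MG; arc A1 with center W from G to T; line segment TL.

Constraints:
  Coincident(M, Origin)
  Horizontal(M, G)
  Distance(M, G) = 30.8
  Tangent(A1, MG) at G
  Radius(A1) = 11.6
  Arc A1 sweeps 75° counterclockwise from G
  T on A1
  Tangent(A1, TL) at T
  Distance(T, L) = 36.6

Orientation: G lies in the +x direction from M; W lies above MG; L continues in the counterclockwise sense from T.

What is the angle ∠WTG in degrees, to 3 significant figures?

52.5°

The tangent condition forces WG to be normal to MG, so W = G + (0, 11.6) = (30.8, 11.6). On A1, G sits at bearing -90° from W; a 75° counterclockwise sweep puts T at bearing -15°, so T = W + 11.6·(cos -15°, sin -15°) = (42.0, 8.60). Then cos ∠WTG = TW·TG / (|TW||TG|), giving 52.5°.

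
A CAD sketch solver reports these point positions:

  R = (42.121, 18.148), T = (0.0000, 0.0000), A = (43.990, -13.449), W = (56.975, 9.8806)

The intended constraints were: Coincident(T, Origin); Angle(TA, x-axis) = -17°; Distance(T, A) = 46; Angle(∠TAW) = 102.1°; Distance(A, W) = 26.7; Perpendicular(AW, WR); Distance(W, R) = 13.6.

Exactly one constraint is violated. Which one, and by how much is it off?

Distance(W, R) = 13.6 — off by 3.40.

T = (0.00, 0.00) ✓; TA at -17.00° ✓; |TA| = 46.00 ✓; ∠TAW = 102.1° ✓; |AW| = 26.70 ✓; ∠(AW, WR) = 90.00° ✓; |WR| = 17.00 ✗.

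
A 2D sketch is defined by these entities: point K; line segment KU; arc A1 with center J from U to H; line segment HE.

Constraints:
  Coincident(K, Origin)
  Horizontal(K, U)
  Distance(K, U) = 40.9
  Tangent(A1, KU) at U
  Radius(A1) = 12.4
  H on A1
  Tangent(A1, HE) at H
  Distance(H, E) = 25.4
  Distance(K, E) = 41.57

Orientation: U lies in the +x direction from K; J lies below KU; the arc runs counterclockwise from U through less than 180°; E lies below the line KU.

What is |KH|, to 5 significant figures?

30.386

Checks: K.y = 0.00, U.y = 0.00 ✓; |JH| = 12.40 ✓; ∠(JH, HE) = 90.00° ✓; |HE| = 25.40 ✓; |KE| = 41.57 ✓.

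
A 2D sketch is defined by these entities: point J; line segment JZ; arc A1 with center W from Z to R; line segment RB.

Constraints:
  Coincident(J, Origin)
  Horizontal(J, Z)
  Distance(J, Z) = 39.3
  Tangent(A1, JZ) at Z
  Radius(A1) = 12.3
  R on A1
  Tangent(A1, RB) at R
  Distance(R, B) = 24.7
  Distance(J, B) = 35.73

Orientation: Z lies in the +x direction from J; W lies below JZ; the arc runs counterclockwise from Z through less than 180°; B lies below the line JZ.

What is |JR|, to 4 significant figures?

28.94

Checks: |WZ| = 12.30 ✓; |WR| = 12.30 ✓; ∠(WR, RB) = 90.00° ✓; |RB| = 24.70 ✓; |JB| = 35.73 ✓.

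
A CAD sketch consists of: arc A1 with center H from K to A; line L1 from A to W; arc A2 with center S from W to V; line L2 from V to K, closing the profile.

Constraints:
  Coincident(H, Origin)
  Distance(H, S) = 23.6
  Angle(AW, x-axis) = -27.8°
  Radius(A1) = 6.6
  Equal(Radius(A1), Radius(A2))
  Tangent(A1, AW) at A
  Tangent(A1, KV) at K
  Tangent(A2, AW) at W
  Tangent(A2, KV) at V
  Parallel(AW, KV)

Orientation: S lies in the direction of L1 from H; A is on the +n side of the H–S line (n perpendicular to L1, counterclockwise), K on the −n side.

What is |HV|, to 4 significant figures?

24.51

The slot axis is L1's direction at -27.8°, so u = (cos -27.8°, sin -27.8°) = (0.8846, -0.4664) and n = (−sin -27.8°, cos -27.8°) = (0.4664, 0.8846). H is at the origin and S lies 23.6 along u from H, so S = 23.6·u = (20.88, -11.01). Tangency of A1 to both parallel lines with radius 6.6 puts A and K at H ± 6.6·n: A = (3.078, 5.838), K = (-3.078, -5.838). Equal radii place W and V the same way about S: W = S + 6.6·n = (23.95, -5.168), V = S − 6.6·n = (17.80, -16.84). Then |HV| = |V − H| = 24.51.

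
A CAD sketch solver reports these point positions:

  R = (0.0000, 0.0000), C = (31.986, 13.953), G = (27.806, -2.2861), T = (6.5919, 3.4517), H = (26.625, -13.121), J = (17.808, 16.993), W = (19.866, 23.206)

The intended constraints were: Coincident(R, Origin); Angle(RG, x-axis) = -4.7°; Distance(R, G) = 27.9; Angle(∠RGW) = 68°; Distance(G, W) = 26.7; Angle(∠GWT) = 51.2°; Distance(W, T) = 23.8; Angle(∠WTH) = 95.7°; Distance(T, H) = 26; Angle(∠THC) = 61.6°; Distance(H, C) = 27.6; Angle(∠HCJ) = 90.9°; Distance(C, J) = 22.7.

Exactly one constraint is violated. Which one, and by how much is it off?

Distance(C, J) = 22.7 — off by 8.20.

R = (0.00, 0.00) ✓; RG at -4.700° ✓; |RG| = 27.90 ✓; ∠RGW = 68.00° ✓; |GW| = 26.70 ✓; ∠GWT = 51.20° ✓; |WT| = 23.80 ✓; ∠WTH = 95.70° ✓; |TH| = 26.00 ✓; ∠THC = 61.60° ✓; |HC| = 27.60 ✓; ∠HCJ = 90.90° ✓; |CJ| = 14.50 ✗.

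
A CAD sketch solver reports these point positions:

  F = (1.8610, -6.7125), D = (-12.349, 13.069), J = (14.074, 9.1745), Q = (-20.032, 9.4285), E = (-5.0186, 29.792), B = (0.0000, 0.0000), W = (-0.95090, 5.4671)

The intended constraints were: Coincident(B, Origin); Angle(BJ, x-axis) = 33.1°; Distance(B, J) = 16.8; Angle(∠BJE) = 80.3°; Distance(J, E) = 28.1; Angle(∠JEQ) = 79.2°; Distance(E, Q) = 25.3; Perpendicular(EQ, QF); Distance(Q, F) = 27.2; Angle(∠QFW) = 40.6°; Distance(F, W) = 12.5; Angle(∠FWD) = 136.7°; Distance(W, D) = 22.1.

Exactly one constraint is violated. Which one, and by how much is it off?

Distance(W, D) = 22.1 — off by 8.40.

B = (0.00, 0.00) ✓; BJ at 33.10° ✓; |BJ| = 16.80 ✓; ∠BJE = 80.30° ✓; |JE| = 28.10 ✓; ∠JEQ = 79.20° ✓; |EQ| = 25.30 ✓; ∠(EQ, QF) = 90.00° ✓; |QF| = 27.20 ✓; ∠QFW = 40.60° ✓; |FW| = 12.50 ✓; ∠FWD = 136.7° ✓; |WD| = 13.70 ✗.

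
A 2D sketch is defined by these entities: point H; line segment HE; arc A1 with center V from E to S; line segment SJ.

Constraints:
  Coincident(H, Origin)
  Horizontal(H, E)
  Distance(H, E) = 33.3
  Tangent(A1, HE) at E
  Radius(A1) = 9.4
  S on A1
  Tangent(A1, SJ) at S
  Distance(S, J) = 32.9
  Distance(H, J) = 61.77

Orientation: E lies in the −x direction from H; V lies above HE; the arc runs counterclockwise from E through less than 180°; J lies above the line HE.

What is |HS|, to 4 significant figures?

30.00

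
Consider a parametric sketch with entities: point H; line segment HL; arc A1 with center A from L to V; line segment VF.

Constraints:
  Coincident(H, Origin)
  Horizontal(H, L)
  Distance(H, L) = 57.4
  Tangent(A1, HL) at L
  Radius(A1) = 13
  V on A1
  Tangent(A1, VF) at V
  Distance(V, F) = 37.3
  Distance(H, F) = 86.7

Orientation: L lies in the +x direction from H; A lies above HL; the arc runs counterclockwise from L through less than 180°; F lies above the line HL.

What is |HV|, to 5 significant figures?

71.572

Checks: |AV| = 13.00 ✓; ∠(AV, VF) = 90.00° ✓; |VF| = 37.30 ✓; |HF| = 86.70 ✓.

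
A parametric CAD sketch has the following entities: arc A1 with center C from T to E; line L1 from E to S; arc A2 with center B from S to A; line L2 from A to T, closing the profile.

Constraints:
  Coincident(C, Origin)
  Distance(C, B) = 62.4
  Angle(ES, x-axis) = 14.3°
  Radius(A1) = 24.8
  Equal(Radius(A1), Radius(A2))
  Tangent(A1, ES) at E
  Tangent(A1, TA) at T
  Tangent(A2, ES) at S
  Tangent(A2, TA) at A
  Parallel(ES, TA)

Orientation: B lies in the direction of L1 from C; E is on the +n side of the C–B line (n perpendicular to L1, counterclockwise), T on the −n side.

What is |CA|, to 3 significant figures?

67.1

The slot axis is L1's direction at 14.3°, so u = (cos 14.3°, sin 14.3°) = (0.969, 0.247) and n = (−sin 14.3°, cos 14.3°) = (-0.247, 0.969). C is at the origin and B lies 62.4 along u from C, so B = 62.4·u = (60.5, 15.4). Tangency of A1 to both parallel lines with radius 24.8 puts E and T at C ± 24.8·n: E = (-6.13, 24.0), T = (6.13, -24.0). Equal radii place S and A the same way about B: S = B + 24.8·n = (54.3, 39.4), A = B − 24.8·n = (66.6, -8.62). Then |CA| = |A − C| = 67.1.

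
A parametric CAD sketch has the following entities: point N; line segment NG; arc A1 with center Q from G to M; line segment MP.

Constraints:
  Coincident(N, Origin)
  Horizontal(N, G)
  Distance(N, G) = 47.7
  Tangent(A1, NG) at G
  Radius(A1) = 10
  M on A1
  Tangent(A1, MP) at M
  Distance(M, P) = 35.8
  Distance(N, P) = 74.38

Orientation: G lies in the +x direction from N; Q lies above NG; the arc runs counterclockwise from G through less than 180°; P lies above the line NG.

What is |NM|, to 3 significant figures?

58.5

Checks: |QM| = 10.00 ✓; ∠(QM, MP) = 90.00° ✓; |MP| = 35.80 ✓; |NP| = 74.38 ✓.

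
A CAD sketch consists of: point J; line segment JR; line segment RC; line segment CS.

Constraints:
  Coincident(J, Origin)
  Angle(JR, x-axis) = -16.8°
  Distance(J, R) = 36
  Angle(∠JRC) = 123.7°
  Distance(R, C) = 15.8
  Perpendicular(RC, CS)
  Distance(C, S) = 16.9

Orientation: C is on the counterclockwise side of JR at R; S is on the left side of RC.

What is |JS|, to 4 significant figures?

38.08

J is at the origin; JR runs at -16.8° with length 36.0, so R = 36.0·(cos -16.8°, sin -16.8°) = (34.46, -10.41). ∠JRC = 123.7°, so RC runs at -16.8° + (180° − 123.7°) = 39.50° from the x-axis; with |RC| = 15.8, C = R + 15.8·(cos 39.50°, sin 39.50°) = (46.66, -0.3551). The perpendicularity gives CS at right angles to RC; with |CS| = 16.9 on the left of RC, S = C + 16.9·(-0.6361, 0.7716) = (35.91, 12.69). Then |JS| = |S − J| = 38.08.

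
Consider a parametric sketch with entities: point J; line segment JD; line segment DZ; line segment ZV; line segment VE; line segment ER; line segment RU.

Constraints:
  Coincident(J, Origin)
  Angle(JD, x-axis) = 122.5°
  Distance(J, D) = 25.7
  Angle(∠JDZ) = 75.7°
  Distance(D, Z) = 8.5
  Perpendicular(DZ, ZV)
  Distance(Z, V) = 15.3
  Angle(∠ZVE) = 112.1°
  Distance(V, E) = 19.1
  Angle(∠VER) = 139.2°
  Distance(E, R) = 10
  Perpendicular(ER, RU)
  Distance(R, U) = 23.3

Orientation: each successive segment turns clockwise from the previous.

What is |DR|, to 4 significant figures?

26.84

J is at the origin; JD runs at 122.5° with length 25.7, so D = (-13.81, 21.68). ∠JDZ = 75.7° gives DZ at 18.20° from the x-axis; with |DZ| = 8.5, Z = (-5.734, 24.33). DZ is perpendicular to ZV, so ZV runs at -71.80°; with |ZV| = 15.3, V = (-0.9551, 9.795). ∠ZVE = 112.1° gives VE at -139.7° from the x-axis; with |VE| = 19.1, E = (-15.52, -2.558). ∠VER = 139.2° gives ER at 179.5° from the x-axis; with |ER| = 10.0, R = (-25.52, -2.471). Then |DR| = |R − D| = 26.84.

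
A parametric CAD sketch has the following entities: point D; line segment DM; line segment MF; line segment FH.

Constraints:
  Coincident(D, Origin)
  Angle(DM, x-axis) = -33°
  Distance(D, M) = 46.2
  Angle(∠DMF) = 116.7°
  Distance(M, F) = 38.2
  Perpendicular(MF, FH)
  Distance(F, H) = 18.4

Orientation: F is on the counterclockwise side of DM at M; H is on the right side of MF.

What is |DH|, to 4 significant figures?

83.89

D is at the origin; DM runs at -33.0° with length 46.2, so M = 46.2·(cos -33.0°, sin -33.0°) = (38.75, -25.16). ∠DMF = 116.7°, so MF runs at -33.0° + (180° − 116.7°) = 30.30° from the x-axis; with |MF| = 38.2, F = M + 38.2·(cos 30.30°, sin 30.30°) = (71.73, -5.889). MF ⟂ FH; with |FH| = 18.4 on the right of MF, H = F + 18.4·(0.5045, -0.8634) = (81.01, -21.78). Then |DH| = |H − D| = 83.89.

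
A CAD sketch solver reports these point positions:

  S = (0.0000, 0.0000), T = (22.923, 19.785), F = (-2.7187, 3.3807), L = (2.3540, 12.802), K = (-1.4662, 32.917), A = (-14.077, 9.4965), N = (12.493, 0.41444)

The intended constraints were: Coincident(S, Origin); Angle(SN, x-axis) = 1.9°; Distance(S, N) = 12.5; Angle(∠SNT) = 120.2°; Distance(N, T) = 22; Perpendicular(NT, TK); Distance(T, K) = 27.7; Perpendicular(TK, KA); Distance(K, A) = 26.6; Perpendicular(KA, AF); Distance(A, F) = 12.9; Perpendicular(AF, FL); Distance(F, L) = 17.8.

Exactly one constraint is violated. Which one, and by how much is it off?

Distance(F, L) = 17.8 — off by 7.10.

S = (0.00, 0.00) ✓; SN at 1.900° ✓; |SN| = 12.50 ✓; ∠SNT = 120.2° ✓; |NT| = 22.00 ✓; ∠(NT, TK) = 90.00° ✓; |TK| = 27.70 ✓; ∠(TK, KA) = 90.00° ✓; |KA| = 26.60 ✓; ∠(KA, AF) = 90.00° ✓; |AF| = 12.90 ✓; ∠(AF, FL) = 90.00° ✓; |FL| = 10.70 ✗.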